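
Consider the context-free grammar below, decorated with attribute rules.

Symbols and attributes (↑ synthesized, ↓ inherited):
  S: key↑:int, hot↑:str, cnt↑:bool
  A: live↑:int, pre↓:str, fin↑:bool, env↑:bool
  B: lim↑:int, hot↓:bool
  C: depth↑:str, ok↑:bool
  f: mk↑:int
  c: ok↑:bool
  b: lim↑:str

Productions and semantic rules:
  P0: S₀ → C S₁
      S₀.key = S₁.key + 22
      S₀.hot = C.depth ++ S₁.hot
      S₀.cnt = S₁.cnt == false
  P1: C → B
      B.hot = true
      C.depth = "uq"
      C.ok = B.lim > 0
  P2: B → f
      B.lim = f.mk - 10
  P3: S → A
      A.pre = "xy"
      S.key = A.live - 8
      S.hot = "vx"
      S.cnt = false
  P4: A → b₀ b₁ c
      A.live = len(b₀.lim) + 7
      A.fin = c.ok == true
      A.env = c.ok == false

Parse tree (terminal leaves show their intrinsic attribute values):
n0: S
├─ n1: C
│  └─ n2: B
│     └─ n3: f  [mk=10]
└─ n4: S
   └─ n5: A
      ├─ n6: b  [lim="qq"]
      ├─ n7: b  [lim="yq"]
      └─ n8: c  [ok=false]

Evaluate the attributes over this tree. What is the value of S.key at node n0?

23

1. n2.hot = true  [true]
2. n3.mk = 10  [terminal]
3. n2.lim = 0  [f.mk - 10]
4. n1.depth = "uq"  ["uq"]
5. n1.ok = false  [B.lim > 0]
6. n5.pre = "xy"  ["xy"]
7. n6.lim = "qq"  [terminal]
8. n7.lim = "yq"  [terminal]
9. n8.ok = false  [terminal]
10. n5.live = 9  [len(b₀.lim) + 7]
11. n5.fin = false  [c.ok == true]
12. n5.env = true  [c.ok == false]
13. n4.key = 1  [A.live - 8]
14. n4.hot = "vx"  ["vx"]
15. n4.cnt = false  [false]
16. n0.key = 23  [S₁.key + 22]
17. n0.hot = "uqvx"  [C.depth ++ S₁.hot]
18. n0.cnt = true  [S₁.cnt == false]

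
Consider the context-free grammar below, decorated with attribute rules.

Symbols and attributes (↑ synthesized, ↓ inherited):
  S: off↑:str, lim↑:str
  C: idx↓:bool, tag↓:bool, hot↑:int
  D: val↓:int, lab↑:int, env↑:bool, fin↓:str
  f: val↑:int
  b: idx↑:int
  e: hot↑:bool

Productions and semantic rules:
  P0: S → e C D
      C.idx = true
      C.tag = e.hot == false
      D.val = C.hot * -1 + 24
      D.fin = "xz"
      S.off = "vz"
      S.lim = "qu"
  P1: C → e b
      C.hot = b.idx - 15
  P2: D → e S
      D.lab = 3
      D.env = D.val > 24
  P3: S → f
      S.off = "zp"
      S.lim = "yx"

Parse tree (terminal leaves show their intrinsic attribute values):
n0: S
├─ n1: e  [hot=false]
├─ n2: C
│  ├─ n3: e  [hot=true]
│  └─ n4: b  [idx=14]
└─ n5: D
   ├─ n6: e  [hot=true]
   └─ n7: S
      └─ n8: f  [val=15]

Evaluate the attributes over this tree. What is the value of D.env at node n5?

1. n1.hot = false  [terminal]
2. n2.idx = true  [true]
3. n2.tag = true  [e.hot == false]
4. n3.hot = true  [terminal]
5. n4.idx = 14  [terminal]
6. n2.hot = -1  [b.idx - 15]
7. n5.val = 25  [C.hot * -1 + 24]
8. n5.fin = "xz"  ["xz"]
9. n6.hot = true  [terminal]
10. n8.val = 15  [terminal]
11. n7.off = "zp"  ["zp"]
12. n7.lim = "yx"  ["yx"]
13. n5.lab = 3  [3]
14. n5.env = true  [D.val > 24]
15. n0.off = "vz"  ["vz"]
16. n0.lim = "qu"  ["qu"]

true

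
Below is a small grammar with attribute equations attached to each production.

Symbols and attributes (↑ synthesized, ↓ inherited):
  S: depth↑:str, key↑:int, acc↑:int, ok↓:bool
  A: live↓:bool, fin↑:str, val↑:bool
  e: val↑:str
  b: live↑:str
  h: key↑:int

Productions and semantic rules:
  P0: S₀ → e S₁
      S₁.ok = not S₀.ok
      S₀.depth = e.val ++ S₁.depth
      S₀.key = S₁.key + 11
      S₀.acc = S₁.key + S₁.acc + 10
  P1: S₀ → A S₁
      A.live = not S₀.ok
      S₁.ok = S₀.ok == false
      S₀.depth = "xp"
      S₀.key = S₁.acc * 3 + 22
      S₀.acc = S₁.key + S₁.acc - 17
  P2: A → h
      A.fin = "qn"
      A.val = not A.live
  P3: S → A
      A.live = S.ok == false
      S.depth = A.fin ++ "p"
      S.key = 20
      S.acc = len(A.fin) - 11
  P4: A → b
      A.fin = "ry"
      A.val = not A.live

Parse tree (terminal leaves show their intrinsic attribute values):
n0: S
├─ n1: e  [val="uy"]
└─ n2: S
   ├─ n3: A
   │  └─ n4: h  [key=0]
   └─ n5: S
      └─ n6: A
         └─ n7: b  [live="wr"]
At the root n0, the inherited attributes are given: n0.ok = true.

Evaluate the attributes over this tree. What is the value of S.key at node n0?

6

1. n0.ok = true  [given at root]
2. n1.val = "uy"  [terminal]
3. n2.ok = false  [not S₀.ok]
4. n3.live = true  [not S₀.ok]
5. n4.key = 0  [terminal]
6. n3.fin = "qn"  ["qn"]
7. n3.val = false  [not A.live]
8. n5.ok = true  [S₀.ok == false]
9. n6.live = false  [S.ok == false]
10. n7.live = "wr"  [terminal]
11. n6.fin = "ry"  ["ry"]
12. n6.val = true  [not A.live]
13. n5.depth = "ryp"  [A.fin ++ "p"]
14. n5.key = 20  [20]
15. n5.acc = -9  [len(A.fin) - 11]
16. n2.depth = "xp"  ["xp"]
17. n2.key = -5  [S₁.acc * 3 + 22]
18. n2.acc = -6  [S₁.key + S₁.acc - 17]
19. n0.depth = "uyxp"  [e.val ++ S₁.depth]
20. n0.key = 6  [S₁.key + 11]
21. n0.acc = -1  [S₁.key + S₁.acc + 10]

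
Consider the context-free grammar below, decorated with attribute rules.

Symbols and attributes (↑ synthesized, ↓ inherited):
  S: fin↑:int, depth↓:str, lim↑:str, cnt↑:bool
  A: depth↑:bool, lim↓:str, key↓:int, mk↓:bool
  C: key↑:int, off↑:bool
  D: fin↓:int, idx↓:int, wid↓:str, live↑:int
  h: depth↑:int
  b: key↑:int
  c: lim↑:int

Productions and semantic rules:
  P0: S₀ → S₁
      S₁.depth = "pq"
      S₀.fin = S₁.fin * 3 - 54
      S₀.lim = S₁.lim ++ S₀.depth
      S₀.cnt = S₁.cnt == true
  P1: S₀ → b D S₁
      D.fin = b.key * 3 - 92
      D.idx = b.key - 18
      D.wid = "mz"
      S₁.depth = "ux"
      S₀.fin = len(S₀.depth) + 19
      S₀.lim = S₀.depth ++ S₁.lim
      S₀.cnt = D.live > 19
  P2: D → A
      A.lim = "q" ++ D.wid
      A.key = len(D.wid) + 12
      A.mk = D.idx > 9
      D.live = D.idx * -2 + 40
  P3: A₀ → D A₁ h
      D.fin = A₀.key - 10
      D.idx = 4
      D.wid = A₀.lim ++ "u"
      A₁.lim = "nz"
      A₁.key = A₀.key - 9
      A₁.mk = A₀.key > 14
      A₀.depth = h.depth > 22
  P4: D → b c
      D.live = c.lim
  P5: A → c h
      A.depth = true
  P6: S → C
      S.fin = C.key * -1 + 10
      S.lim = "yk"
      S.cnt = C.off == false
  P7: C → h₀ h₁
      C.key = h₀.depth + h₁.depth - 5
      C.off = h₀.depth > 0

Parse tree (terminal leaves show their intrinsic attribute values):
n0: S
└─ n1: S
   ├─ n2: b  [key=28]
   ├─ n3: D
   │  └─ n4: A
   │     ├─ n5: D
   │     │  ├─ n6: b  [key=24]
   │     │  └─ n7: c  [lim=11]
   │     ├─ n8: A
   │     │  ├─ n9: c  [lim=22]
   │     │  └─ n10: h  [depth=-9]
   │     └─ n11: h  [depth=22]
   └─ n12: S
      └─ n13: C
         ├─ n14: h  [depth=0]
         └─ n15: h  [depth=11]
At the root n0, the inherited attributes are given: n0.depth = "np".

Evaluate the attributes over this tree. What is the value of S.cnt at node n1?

true

1. n0.depth = "np"  [given at root]
2. n1.depth = "pq"  ["pq"]
3. n2.key = 28  [terminal]
4. n3.fin = -8  [b.key * 3 - 92]
5. n3.idx = 10  [b.key - 18]
6. n3.wid = "mz"  ["mz"]
7. n4.lim = "qmz"  ["q" ++ D.wid]
8. n4.key = 14  [len(D.wid) + 12]
9. n4.mk = true  [D.idx > 9]
10. n5.fin = 4  [A₀.key - 10]
11. n5.idx = 4  [4]
12. n5.wid = "qmzu"  [A₀.lim ++ "u"]
13. n6.key = 24  [terminal]
14. n7.lim = 11  [terminal]
15. n5.live = 11  [c.lim]
16. n8.lim = "nz"  ["nz"]
17. n8.key = 5  [A₀.key - 9]
18. n8.mk = false  [A₀.key > 14]
19. n9.lim = 22  [terminal]
20. n10.depth = -9  [terminal]
21. n8.depth = true  [true]
22. n11.depth = 22  [terminal]
23. n4.depth = false  [h.depth > 22]
24. n3.live = 20  [D.idx * -2 + 40]
25. n12.depth = "ux"  ["ux"]
26. n14.depth = 0  [terminal]
27. n15.depth = 11  [terminal]
28. n13.key = 6  [h₀.depth + h₁.depth - 5]
29. n13.off = false  [h₀.depth > 0]
30. n12.fin = 4  [C.key * -1 + 10]
31. n12.lim = "yk"  ["yk"]
32. n12.cnt = true  [C.off == false]
33. n1.fin = 21  [len(S₀.depth) + 19]
34. n1.lim = "pqyk"  [S₀.depth ++ S₁.lim]
35. n1.cnt = true  [D.live > 19]
36. n0.fin = 9  [S₁.fin * 3 - 54]
37. n0.lim = "pqyknp"  [S₁.lim ++ S₀.depth]
38. n0.cnt = true  [S₁.cnt == true]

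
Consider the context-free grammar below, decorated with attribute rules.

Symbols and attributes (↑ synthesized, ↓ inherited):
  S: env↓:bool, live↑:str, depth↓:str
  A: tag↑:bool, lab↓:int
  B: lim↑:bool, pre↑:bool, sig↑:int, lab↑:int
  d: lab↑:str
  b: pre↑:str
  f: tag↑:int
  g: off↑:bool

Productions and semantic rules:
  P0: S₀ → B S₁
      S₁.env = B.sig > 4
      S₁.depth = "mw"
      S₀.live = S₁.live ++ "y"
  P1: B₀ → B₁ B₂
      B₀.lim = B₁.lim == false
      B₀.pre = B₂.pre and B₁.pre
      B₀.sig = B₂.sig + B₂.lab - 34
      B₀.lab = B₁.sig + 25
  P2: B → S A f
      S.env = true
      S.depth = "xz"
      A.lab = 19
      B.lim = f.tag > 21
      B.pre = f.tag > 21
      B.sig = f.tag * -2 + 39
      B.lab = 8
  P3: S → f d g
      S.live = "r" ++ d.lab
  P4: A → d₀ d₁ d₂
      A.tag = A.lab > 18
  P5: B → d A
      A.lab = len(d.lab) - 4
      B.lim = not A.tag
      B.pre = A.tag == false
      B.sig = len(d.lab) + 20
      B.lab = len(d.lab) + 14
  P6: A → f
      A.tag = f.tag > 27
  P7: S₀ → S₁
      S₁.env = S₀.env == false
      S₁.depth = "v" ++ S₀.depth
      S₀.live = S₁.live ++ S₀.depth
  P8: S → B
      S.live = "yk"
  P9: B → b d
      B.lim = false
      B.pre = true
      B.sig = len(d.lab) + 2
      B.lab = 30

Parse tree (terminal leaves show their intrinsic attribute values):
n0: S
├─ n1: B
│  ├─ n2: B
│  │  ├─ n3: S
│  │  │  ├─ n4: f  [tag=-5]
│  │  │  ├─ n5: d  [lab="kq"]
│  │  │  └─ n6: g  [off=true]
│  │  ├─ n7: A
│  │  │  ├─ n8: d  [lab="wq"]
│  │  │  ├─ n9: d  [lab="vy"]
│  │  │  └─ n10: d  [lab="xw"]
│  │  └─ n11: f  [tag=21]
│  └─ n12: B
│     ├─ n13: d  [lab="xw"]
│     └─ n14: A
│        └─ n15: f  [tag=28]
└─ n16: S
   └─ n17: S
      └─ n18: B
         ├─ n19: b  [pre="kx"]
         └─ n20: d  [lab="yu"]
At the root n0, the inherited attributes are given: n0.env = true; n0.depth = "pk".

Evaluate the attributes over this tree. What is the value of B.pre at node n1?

false

1. n0.env = true  [given at root]
2. n0.depth = "pk"  [given at root]
3. n3.env = true  [true]
4. n3.depth = "xz"  ["xz"]
5. n4.tag = -5  [terminal]
6. n5.lab = "kq"  [terminal]
7. n6.off = true  [terminal]
8. n3.live = "rkq"  ["r" ++ d.lab]
9. n7.lab = 19  [19]
10. n8.lab = "wq"  [terminal]
11. n9.lab = "vy"  [terminal]
12. n10.lab = "xw"  [terminal]
13. n7.tag = true  [A.lab > 18]
14. n11.tag = 21  [terminal]
15. n2.lim = false  [f.tag > 21]
16. n2.pre = false  [f.tag > 21]
17. n2.sig = -3  [f.tag * -2 + 39]
18. n2.lab = 8  [8]
19. n13.lab = "xw"  [terminal]
20. n14.lab = -2  [len(d.lab) - 4]
21. n15.tag = 28  [terminal]
22. n14.tag = true  [f.tag > 27]
23. n12.lim = false  [not A.tag]
24. n12.pre = false  [A.tag == false]
25. n12.sig = 22  [len(d.lab) + 20]
26. n12.lab = 16  [len(d.lab) + 14]
27. n1.lim = true  [B₁.lim == false]
28. n1.pre = false  [B₂.pre and B₁.pre]
29. n1.sig = 4  [B₂.sig + B₂.lab - 34]
30. n1.lab = 22  [B₁.sig + 25]
31. n16.env = false  [B.sig > 4]
32. n16.depth = "mw"  ["mw"]
33. n17.env = true  [S₀.env == false]
34. n17.depth = "vmw"  ["v" ++ S₀.depth]
35. n19.pre = "kx"  [terminal]
36. n20.lab = "yu"  [terminal]
37. n18.lim = false  [false]
38. n18.pre = true  [true]
39. n18.sig = 4  [len(d.lab) + 2]
40. n18.lab = 30  [30]
41. n17.live = "yk"  ["yk"]
42. n16.live = "ykmw"  [S₁.live ++ S₀.depth]
43. n0.live = "ykmwy"  [S₁.live ++ "y"]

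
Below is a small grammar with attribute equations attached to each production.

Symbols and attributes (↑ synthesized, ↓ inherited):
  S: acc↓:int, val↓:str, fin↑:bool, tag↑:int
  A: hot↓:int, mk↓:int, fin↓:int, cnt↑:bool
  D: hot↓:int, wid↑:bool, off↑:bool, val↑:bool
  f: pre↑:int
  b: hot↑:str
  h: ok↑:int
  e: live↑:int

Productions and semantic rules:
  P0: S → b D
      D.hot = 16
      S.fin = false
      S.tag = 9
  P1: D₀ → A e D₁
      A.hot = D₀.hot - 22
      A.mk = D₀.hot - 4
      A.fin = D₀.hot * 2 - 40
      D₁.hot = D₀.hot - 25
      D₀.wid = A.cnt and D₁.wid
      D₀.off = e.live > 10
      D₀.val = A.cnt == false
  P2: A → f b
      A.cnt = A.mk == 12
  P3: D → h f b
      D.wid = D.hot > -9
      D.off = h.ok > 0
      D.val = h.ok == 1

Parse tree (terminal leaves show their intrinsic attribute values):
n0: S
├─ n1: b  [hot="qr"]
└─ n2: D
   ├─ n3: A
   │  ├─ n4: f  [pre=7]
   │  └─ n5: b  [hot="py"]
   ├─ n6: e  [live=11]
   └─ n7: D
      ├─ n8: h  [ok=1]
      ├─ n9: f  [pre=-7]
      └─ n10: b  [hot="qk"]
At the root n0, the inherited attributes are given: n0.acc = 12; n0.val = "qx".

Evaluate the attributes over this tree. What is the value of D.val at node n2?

1. n0.acc = 12  [given at root]
2. n0.val = "qx"  [given at root]
3. n1.hot = "qr"  [terminal]
4. n2.hot = 16  [16]
5. n3.hot = -6  [D₀.hot - 22]
6. n3.mk = 12  [D₀.hot - 4]
7. n3.fin = -8  [D₀.hot * 2 - 40]
8. n4.pre = 7  [terminal]
9. n5.hot = "py"  [terminal]
10. n3.cnt = true  [A.mk == 12]
11. n6.live = 11  [terminal]
12. n7.hot = -9  [D₀.hot - 25]
13. n8.ok = 1  [terminal]
14. n9.pre = -7  [terminal]
15. n10.hot = "qk"  [terminal]
16. n7.wid = false  [D.hot > -9]
17. n7.off = true  [h.ok > 0]
18. n7.val = true  [h.ok == 1]
19. n2.wid = false  [A.cnt and D₁.wid]
20. n2.off = true  [e.live > 10]
21. n2.val = false  [A.cnt == false]
22. n0.fin = false  [false]
23. n0.tag = 9  [9]

false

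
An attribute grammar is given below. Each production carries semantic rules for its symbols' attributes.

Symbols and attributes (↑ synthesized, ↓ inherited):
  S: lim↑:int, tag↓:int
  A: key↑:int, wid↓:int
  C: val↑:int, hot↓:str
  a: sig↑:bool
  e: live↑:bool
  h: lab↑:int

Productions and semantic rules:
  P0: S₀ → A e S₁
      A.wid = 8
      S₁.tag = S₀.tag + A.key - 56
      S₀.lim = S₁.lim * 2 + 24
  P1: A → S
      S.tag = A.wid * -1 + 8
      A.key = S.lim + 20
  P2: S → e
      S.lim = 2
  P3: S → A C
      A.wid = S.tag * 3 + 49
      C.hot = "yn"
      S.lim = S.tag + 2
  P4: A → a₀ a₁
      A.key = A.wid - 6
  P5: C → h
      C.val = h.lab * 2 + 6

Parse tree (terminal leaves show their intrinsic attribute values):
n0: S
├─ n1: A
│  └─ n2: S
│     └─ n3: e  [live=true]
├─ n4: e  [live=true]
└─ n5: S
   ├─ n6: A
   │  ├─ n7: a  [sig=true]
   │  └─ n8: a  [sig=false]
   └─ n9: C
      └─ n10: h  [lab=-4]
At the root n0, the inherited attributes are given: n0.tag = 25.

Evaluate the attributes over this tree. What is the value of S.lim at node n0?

1. n0.tag = 25  [given at root]
2. n1.wid = 8  [8]
3. n2.tag = 0  [A.wid * -1 + 8]
4. n3.live = true  [terminal]
5. n2.lim = 2  [2]
6. n1.key = 22  [S.lim + 20]
7. n4.live = true  [terminal]
8. n5.tag = -9  [S₀.tag + A.key - 56]
9. n6.wid = 22  [S.tag * 3 + 49]
10. n7.sig = true  [terminal]
11. n8.sig = false  [terminal]
12. n6.key = 16  [A.wid - 6]
13. n9.hot = "yn"  ["yn"]
14. n10.lab = -4  [terminal]
15. n9.val = -2  [h.lab * 2 + 6]
16. n5.lim = -7  [S.tag + 2]
17. n0.lim = 10  [S₁.lim * 2 + 24]

10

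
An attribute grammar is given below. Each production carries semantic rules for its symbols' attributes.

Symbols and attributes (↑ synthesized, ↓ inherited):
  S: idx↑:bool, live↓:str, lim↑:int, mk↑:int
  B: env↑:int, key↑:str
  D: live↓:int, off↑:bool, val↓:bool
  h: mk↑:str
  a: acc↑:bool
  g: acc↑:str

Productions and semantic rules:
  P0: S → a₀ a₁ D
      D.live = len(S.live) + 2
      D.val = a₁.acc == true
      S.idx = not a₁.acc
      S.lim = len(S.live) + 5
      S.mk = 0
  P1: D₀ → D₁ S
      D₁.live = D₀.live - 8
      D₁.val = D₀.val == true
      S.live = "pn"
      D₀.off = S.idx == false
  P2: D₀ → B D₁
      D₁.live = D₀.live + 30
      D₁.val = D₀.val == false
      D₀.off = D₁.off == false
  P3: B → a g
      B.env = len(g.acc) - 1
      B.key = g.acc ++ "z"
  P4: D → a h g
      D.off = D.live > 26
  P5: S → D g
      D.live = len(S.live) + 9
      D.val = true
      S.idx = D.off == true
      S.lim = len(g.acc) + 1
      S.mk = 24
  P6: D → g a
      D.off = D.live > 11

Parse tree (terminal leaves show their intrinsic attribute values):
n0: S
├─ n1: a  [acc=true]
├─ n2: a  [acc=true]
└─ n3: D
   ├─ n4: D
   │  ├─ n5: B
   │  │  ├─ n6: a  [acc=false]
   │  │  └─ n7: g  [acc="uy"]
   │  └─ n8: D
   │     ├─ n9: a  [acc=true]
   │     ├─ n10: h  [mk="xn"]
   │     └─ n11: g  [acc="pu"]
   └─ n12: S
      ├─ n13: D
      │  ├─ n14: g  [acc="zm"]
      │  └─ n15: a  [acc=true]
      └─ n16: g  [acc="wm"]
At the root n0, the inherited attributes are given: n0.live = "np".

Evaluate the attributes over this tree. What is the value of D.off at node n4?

1. n0.live = "np"  [given at root]
2. n1.acc = true  [terminal]
3. n2.acc = true  [terminal]
4. n3.live = 4  [len(S.live) + 2]
5. n3.val = true  [a₁.acc == true]
6. n4.live = -4  [D₀.live - 8]
7. n4.val = true  [D₀.val == true]
8. n6.acc = false  [terminal]
9. n7.acc = "uy"  [terminal]
10. n5.env = 1  [len(g.acc) - 1]
11. n5.key = "uyz"  [g.acc ++ "z"]
12. n8.live = 26  [D₀.live + 30]
13. n8.val = false  [D₀.val == false]
14. n9.acc = true  [terminal]
15. n10.mk = "xn"  [terminal]
16. n11.acc = "pu"  [terminal]
17. n8.off = false  [D.live > 26]
18. n4.off = true  [D₁.off == false]
19. n12.live = "pn"  ["pn"]
20. n13.live = 11  [len(S.live) + 9]
21. n13.val = true  [true]
22. n14.acc = "zm"  [terminal]
23. n15.acc = true  [terminal]
24. n13.off = false  [D.live > 11]
25. n16.acc = "wm"  [terminal]
26. n12.idx = false  [D.off == true]
27. n12.lim = 3  [len(g.acc) + 1]
28. n12.mk = 24  [24]
29. n3.off = true  [S.idx == false]
30. n0.idx = false  [not a₁.acc]
31. n0.lim = 7  [len(S.live) + 5]
32. n0.mk = 0  [0]

true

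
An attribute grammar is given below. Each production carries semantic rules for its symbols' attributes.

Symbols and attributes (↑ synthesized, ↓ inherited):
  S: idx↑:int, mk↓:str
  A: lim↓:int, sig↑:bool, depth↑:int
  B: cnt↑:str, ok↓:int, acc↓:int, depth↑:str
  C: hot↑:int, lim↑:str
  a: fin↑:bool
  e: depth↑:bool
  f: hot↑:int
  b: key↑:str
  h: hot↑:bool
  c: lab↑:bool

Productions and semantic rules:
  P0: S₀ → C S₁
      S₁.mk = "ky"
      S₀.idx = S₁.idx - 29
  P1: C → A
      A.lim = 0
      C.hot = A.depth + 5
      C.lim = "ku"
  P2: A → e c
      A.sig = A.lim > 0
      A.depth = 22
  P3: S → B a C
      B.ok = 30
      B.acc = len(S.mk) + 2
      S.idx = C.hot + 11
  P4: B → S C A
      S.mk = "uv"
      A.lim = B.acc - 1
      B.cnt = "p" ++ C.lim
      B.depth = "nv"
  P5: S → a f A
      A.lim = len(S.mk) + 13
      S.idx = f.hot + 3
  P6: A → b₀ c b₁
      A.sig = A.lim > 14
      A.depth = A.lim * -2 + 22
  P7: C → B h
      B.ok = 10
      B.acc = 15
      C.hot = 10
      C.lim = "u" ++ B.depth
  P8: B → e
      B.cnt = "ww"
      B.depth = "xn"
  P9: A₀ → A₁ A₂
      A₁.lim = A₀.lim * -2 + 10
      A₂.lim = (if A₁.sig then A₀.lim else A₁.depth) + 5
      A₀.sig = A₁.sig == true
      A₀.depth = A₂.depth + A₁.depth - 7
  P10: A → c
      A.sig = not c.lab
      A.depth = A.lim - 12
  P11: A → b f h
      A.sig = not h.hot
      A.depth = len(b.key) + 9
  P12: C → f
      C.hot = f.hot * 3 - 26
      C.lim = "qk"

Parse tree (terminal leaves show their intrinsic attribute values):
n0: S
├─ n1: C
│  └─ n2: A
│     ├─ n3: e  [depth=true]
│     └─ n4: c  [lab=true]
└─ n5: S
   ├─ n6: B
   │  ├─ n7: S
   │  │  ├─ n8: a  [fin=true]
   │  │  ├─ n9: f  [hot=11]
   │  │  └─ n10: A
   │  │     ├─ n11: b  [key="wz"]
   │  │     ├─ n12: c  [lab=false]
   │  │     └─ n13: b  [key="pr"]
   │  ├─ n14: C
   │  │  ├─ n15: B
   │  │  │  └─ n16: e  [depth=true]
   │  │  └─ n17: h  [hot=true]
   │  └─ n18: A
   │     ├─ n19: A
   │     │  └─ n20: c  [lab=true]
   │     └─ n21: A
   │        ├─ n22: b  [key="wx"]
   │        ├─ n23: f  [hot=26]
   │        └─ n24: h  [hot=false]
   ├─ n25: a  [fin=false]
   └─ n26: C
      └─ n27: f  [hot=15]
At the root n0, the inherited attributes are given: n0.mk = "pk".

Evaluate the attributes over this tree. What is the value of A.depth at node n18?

-4

1. n0.mk = "pk"  [given at root]
2. n2.lim = 0  [0]
3. n3.depth = true  [terminal]
4. n4.lab = true  [terminal]
5. n2.sig = false  [A.lim > 0]
6. n2.depth = 22  [22]
7. n1.hot = 27  [A.depth + 5]
8. n1.lim = "ku"  ["ku"]
9. n5.mk = "ky"  ["ky"]
10. n6.ok = 30  [30]
11. n6.acc = 4  [len(S.mk) + 2]
12. n7.mk = "uv"  ["uv"]
13. n8.fin = true  [terminal]
14. n9.hot = 11  [terminal]
15. n10.lim = 15  [len(S.mk) + 13]
16. n11.key = "wz"  [terminal]
17. n12.lab = false  [terminal]
18. n13.key = "pr"  [terminal]
19. n10.sig = true  [A.lim > 14]
20. n10.depth = -8  [A.lim * -2 + 22]
21. n7.idx = 14  [f.hot + 3]
22. n15.ok = 10  [10]
23. n15.acc = 15  [15]
24. n16.depth = true  [terminal]
25. n15.cnt = "ww"  ["ww"]
26. n15.depth = "xn"  ["xn"]
27. n17.hot = true  [terminal]
28. n14.hot = 10  [10]
29. n14.lim = "uxn"  ["u" ++ B.depth]
30. n18.lim = 3  [B.acc - 1]
31. n19.lim = 4  [A₀.lim * -2 + 10]
32. n20.lab = true  [terminal]
33. n19.sig = false  [not c.lab]
34. n19.depth = -8  [A.lim - 12]
35. n21.lim = -3  [(if A₁.sig then A₀.lim else A₁.depth) + 5]
36. n22.key = "wx"  [terminal]
37. n23.hot = 26  [terminal]
38. n24.hot = false  [terminal]
39. n21.sig = true  [not h.hot]
40. n21.depth = 11  [len(b.key) + 9]
41. n18.sig = false  [A₁.sig == true]
42. n18.depth = -4  [A₂.depth + A₁.depth - 7]
43. n6.cnt = "puxn"  ["p" ++ C.lim]
44. n6.depth = "nv"  ["nv"]
45. n25.fin = false  [terminal]
46. n27.hot = 15  [terminal]
47. n26.hot = 19  [f.hot * 3 - 26]
48. n26.lim = "qk"  ["qk"]
49. n5.idx = 30  [C.hot + 11]
50. n0.idx = 1  [S₁.idx - 29]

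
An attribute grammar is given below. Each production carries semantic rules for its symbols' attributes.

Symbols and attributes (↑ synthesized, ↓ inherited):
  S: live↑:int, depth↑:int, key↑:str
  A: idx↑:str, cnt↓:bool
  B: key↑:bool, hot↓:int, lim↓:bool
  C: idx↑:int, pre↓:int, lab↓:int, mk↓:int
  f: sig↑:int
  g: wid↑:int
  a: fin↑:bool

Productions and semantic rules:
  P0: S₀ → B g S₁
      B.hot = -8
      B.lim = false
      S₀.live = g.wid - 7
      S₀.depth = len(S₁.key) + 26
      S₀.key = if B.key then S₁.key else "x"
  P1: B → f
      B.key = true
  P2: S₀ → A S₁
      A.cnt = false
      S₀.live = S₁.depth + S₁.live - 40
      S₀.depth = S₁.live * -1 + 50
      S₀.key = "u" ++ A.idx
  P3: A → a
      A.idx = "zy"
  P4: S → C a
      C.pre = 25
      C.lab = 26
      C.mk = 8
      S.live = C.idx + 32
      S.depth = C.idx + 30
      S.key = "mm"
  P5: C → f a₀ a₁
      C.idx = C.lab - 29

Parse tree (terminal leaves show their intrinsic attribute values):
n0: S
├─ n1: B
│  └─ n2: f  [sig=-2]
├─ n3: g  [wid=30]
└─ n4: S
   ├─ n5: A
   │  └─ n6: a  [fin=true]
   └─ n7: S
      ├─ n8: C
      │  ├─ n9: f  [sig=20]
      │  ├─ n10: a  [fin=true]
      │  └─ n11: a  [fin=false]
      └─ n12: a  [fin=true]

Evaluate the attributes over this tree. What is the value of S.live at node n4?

1. n1.hot = -8  [-8]
2. n1.lim = false  [false]
3. n2.sig = -2  [terminal]
4. n1.key = true  [true]
5. n3.wid = 30  [terminal]
6. n5.cnt = false  [false]
7. n6.fin = true  [terminal]
8. n5.idx = "zy"  ["zy"]
9. n8.pre = 25  [25]
10. n8.lab = 26  [26]
11. n8.mk = 8  [8]
12. n9.sig = 20  [terminal]
13. n10.fin = true  [terminal]
14. n11.fin = false  [terminal]
15. n8.idx = -3  [C.lab - 29]
16. n12.fin = true  [terminal]
17. n7.live = 29  [C.idx + 32]
18. n7.depth = 27  [C.idx + 30]
19. n7.key = "mm"  ["mm"]
20. n4.live = 16  [S₁.depth + S₁.live - 40]
21. n4.depth = 21  [S₁.live * -1 + 50]
22. n4.key = "uzy"  ["u" ++ A.idx]
23. n0.live = 23  [g.wid - 7]
24. n0.depth = 29  [len(S₁.key) + 26]
25. n0.key = "uzy"  [if B.key then S₁.key else "x"]

16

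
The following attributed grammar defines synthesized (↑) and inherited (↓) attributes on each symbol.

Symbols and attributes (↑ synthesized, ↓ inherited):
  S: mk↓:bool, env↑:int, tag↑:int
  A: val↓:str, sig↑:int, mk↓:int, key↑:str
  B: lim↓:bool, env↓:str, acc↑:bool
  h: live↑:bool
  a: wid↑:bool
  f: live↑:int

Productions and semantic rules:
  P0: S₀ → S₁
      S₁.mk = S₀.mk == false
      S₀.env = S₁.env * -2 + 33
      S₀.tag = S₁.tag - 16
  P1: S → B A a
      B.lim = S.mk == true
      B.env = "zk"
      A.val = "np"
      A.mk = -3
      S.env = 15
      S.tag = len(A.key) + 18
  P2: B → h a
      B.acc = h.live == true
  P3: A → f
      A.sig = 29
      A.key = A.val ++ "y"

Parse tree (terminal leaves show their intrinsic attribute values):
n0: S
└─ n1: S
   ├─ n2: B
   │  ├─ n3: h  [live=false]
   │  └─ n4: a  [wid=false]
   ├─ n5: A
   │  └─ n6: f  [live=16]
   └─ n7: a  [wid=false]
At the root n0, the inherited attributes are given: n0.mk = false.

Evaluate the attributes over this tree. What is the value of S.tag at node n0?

1. n0.mk = false  [given at root]
2. n1.mk = true  [S₀.mk == false]
3. n2.lim = true  [S.mk == true]
4. n2.env = "zk"  ["zk"]
5. n3.live = false  [terminal]
6. n4.wid = false  [terminal]
7. n2.acc = false  [h.live == true]
8. n5.val = "np"  ["np"]
9. n5.mk = -3  [-3]
10. n6.live = 16  [terminal]
11. n5.sig = 29  [29]
12. n5.key = "npy"  [A.val ++ "y"]
13. n7.wid = false  [terminal]
14. n1.env = 15  [15]
15. n1.tag = 21  [len(A.key) + 18]
16. n0.env = 3  [S₁.env * -2 + 33]
17. n0.tag = 5  [S₁.tag - 16]

5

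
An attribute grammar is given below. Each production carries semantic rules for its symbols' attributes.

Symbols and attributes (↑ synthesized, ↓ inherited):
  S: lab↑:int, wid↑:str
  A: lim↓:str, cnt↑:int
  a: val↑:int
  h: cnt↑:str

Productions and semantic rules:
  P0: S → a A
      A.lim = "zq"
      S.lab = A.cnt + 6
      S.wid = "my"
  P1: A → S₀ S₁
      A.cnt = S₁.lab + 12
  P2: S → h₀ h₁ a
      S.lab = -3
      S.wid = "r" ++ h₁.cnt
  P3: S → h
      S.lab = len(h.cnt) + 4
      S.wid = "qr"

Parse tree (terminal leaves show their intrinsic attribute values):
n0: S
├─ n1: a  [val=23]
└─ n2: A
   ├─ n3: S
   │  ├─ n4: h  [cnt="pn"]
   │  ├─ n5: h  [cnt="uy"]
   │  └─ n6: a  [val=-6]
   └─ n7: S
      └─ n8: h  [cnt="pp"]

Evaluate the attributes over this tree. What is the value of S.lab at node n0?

1. n1.val = 23  [terminal]
2. n2.lim = "zq"  ["zq"]
3. n4.cnt = "pn"  [terminal]
4. n5.cnt = "uy"  [terminal]
5. n6.val = -6  [terminal]
6. n3.lab = -3  [-3]
7. n3.wid = "ruy"  ["r" ++ h₁.cnt]
8. n8.cnt = "pp"  [terminal]
9. n7.lab = 6  [len(h.cnt) + 4]
10. n7.wid = "qr"  ["qr"]
11. n2.cnt = 18  [S₁.lab + 12]
12. n0.lab = 24  [A.cnt + 6]
13. n0.wid = "my"  ["my"]

24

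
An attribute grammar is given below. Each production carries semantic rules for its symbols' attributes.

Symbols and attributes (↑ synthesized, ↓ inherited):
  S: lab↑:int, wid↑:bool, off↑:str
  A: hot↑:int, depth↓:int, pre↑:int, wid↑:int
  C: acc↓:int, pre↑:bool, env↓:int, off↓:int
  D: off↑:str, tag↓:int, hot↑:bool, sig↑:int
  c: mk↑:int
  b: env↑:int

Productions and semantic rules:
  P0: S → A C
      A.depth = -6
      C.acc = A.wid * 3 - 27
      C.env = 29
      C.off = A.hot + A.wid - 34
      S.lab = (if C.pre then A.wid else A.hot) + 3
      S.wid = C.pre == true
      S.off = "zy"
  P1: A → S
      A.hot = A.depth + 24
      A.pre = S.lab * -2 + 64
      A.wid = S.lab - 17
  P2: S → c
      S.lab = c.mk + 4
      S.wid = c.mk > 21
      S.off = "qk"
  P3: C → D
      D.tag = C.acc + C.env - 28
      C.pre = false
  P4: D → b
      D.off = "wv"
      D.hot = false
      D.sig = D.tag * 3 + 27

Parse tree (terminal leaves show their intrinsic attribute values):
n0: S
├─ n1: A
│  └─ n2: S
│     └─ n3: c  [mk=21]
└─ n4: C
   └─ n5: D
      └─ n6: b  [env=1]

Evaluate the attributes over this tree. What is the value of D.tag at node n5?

-2

1. n1.depth = -6  [-6]
2. n3.mk = 21  [terminal]
3. n2.lab = 25  [c.mk + 4]
4. n2.wid = false  [c.mk > 21]
5. n2.off = "qk"  ["qk"]
6. n1.hot = 18  [A.depth + 24]
7. n1.pre = 14  [S.lab * -2 + 64]
8. n1.wid = 8  [S.lab - 17]
9. n4.acc = -3  [A.wid * 3 - 27]
10. n4.env = 29  [29]
11. n4.off = -8  [A.hot + A.wid - 34]
12. n5.tag = -2  [C.acc + C.env - 28]
13. n6.env = 1  [terminal]
14. n5.off = "wv"  ["wv"]
15. n5.hot = false  [false]
16. n5.sig = 21  [D.tag * 3 + 27]
17. n4.pre = false  [false]
18. n0.lab = 21  [(if C.pre then A.wid else A.hot) + 3]
19. n0.wid = false  [C.pre == true]
20. n0.off = "zy"  ["zy"]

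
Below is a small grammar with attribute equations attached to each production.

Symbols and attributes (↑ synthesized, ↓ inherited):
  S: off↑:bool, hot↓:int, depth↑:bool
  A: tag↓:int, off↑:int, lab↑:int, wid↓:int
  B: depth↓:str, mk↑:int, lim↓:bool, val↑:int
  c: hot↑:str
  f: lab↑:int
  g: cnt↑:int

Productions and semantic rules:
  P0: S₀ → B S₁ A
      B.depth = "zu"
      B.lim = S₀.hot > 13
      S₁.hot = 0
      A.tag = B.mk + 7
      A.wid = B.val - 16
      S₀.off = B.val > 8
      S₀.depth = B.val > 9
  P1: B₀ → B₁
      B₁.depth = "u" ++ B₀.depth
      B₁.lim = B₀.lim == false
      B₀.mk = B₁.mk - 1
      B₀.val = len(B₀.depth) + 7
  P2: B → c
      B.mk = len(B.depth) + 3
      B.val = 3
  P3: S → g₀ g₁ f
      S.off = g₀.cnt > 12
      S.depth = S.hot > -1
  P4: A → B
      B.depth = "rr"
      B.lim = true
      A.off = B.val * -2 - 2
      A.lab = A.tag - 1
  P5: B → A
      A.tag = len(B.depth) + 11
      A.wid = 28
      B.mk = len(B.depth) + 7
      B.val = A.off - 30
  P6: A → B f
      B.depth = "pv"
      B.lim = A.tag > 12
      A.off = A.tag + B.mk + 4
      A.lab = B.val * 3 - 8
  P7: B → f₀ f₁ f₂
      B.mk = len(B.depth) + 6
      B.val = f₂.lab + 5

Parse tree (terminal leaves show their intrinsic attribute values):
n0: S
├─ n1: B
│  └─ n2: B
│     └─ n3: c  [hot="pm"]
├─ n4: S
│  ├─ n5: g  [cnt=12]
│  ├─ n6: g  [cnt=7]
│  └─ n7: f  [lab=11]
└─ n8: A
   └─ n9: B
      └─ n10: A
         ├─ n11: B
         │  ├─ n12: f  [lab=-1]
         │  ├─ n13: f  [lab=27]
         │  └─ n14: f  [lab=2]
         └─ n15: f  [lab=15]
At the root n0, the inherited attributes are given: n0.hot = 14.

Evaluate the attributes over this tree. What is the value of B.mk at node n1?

5

1. n0.hot = 14  [given at root]
2. n1.depth = "zu"  ["zu"]
3. n1.lim = true  [S₀.hot > 13]
4. n2.depth = "uzu"  ["u" ++ B₀.depth]
5. n2.lim = false  [B₀.lim == false]
6. n3.hot = "pm"  [terminal]
7. n2.mk = 6  [len(B.depth) + 3]
8. n2.val = 3  [3]
9. n1.mk = 5  [B₁.mk - 1]
10. n1.val = 9  [len(B₀.depth) + 7]
11. n4.hot = 0  [0]
12. n5.cnt = 12  [terminal]
13. n6.cnt = 7  [terminal]
14. n7.lab = 11  [terminal]
15. n4.off = false  [g₀.cnt > 12]
16. n4.depth = true  [S.hot > -1]
17. n8.tag = 12  [B.mk + 7]
18. n8.wid = -7  [B.val - 16]
19. n9.depth = "rr"  ["rr"]
20. n9.lim = true  [true]
21. n10.tag = 13  [len(B.depth) + 11]
22. n10.wid = 28  [28]
23. n11.depth = "pv"  ["pv"]
24. n11.lim = true  [A.tag > 12]
25. n12.lab = -1  [terminal]
26. n13.lab = 27  [terminal]
27. n14.lab = 2  [terminal]
28. n11.mk = 8  [len(B.depth) + 6]
29. n11.val = 7  [f₂.lab + 5]
30. n15.lab = 15  [terminal]
31. n10.off = 25  [A.tag + B.mk + 4]
32. n10.lab = 13  [B.val * 3 - 8]
33. n9.mk = 9  [len(B.depth) + 7]
34. n9.val = -5  [A.off - 30]
35. n8.off = 8  [B.val * -2 - 2]
36. n8.lab = 11  [A.tag - 1]
37. n0.off = true  [B.val > 8]
38. n0.depth = false  [B.val > 9]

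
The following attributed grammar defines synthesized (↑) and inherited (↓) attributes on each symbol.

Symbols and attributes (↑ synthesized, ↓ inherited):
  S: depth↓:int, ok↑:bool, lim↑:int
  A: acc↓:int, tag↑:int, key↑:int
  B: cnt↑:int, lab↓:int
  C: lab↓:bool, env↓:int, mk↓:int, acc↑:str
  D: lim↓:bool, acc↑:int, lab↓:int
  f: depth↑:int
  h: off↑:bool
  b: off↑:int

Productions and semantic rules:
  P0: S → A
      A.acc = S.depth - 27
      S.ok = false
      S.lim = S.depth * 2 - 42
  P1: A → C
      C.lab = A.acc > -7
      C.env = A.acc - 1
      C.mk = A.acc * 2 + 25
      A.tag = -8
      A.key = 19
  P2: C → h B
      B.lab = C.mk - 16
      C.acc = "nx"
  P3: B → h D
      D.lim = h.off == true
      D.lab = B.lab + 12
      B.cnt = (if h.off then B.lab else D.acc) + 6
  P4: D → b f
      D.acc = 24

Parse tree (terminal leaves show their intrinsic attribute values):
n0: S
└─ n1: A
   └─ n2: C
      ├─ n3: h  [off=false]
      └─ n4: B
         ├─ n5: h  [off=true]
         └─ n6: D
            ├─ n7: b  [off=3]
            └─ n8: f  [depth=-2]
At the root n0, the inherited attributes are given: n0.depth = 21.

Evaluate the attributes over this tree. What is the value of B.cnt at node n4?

3

1. n0.depth = 21  [given at root]
2. n1.acc = -6  [S.depth - 27]
3. n2.lab = true  [A.acc > -7]
4. n2.env = -7  [A.acc - 1]
5. n2.mk = 13  [A.acc * 2 + 25]
6. n3.off = false  [terminal]
7. n4.lab = -3  [C.mk - 16]
8. n5.off = true  [terminal]
9. n6.lim = true  [h.off == true]
10. n6.lab = 9  [B.lab + 12]
11. n7.off = 3  [terminal]
12. n8.depth = -2  [terminal]
13. n6.acc = 24  [24]
14. n4.cnt = 3  [(if h.off then B.lab else D.acc) + 6]
15. n2.acc = "nx"  ["nx"]
16. n1.tag = -8  [-8]
17. n1.key = 19  [19]
18. n0.ok = false  [false]
19. n0.lim = 0  [S.depth * 2 - 42]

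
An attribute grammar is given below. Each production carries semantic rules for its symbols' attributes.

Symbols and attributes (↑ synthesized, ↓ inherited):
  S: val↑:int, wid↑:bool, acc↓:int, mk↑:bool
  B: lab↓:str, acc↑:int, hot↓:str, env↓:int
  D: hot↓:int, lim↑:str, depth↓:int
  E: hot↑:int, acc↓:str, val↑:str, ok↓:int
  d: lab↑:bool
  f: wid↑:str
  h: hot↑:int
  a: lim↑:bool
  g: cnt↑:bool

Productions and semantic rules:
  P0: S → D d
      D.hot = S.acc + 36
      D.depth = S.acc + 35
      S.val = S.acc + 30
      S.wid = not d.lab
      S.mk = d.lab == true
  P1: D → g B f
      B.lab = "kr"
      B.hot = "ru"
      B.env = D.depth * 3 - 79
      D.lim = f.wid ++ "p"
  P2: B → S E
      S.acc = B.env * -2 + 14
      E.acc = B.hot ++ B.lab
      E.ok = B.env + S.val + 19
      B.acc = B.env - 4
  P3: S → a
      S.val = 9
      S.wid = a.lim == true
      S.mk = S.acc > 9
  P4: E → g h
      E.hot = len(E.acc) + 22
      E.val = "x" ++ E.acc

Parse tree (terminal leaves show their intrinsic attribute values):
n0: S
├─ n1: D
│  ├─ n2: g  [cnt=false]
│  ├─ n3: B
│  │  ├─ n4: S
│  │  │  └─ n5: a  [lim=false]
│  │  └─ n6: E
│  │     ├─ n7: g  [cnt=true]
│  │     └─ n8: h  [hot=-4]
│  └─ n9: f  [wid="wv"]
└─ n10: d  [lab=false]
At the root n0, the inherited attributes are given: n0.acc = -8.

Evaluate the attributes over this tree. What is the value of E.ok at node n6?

30

1. n0.acc = -8  [given at root]
2. n1.hot = 28  [S.acc + 36]
3. n1.depth = 27  [S.acc + 35]
4. n2.cnt = false  [terminal]
5. n3.lab = "kr"  ["kr"]
6. n3.hot = "ru"  ["ru"]
7. n3.env = 2  [D.depth * 3 - 79]
8. n4.acc = 10  [B.env * -2 + 14]
9. n5.lim = false  [terminal]
10. n4.val = 9  [9]
11. n4.wid = false  [a.lim == true]
12. n4.mk = true  [S.acc > 9]
13. n6.acc = "rukr"  [B.hot ++ B.lab]
14. n6.ok = 30  [B.env + S.val + 19]
15. n7.cnt = true  [terminal]
16. n8.hot = -4  [terminal]
17. n6.hot = 26  [len(E.acc) + 22]
18. n6.val = "xrukr"  ["x" ++ E.acc]
19. n3.acc = -2  [B.env - 4]
20. n9.wid = "wv"  [terminal]
21. n1.lim = "wvp"  [f.wid ++ "p"]
22. n10.lab = false  [terminal]
23. n0.val = 22  [S.acc + 30]
24. n0.wid = true  [not d.lab]
25. n0.mk = false  [d.lab == true]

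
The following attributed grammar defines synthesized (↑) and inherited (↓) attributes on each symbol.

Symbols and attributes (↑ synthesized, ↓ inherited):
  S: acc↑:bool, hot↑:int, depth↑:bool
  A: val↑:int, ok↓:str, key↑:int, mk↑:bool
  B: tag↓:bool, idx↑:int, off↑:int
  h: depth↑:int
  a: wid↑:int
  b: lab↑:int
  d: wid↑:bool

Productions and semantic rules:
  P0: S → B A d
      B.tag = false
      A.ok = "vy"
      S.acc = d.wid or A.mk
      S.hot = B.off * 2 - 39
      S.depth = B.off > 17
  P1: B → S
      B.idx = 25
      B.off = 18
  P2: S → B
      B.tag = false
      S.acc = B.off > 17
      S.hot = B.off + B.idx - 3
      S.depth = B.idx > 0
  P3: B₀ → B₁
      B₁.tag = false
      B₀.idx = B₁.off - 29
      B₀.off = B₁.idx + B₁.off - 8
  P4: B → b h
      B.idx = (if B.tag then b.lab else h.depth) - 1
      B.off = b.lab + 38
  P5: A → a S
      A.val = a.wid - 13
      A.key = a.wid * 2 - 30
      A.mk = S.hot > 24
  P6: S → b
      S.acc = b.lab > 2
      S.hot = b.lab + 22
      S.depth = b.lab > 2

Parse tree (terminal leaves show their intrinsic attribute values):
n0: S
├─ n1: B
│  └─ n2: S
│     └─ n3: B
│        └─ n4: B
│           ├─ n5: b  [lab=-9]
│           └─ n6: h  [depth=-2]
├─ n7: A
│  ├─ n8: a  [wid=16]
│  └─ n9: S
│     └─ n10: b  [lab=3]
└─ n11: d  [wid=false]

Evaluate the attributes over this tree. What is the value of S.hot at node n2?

1. n1.tag = false  [false]
2. n3.tag = false  [false]
3. n4.tag = false  [false]
4. n5.lab = -9  [terminal]
5. n6.depth = -2  [terminal]
6. n4.idx = -3  [(if B.tag then b.lab else h.depth) - 1]
7. n4.off = 29  [b.lab + 38]
8. n3.idx = 0  [B₁.off - 29]
9. n3.off = 18  [B₁.idx + B₁.off - 8]
10. n2.acc = true  [B.off > 17]
11. n2.hot = 15  [B.off + B.idx - 3]
12. n2.depth = false  [B.idx > 0]
13. n1.idx = 25  [25]
14. n1.off = 18  [18]
15. n7.ok = "vy"  ["vy"]
16. n8.wid = 16  [terminal]
17. n10.lab = 3  [terminal]
18. n9.acc = true  [b.lab > 2]
19. n9.hot = 25  [b.lab + 22]
20. n9.depth = true  [b.lab > 2]
21. n7.val = 3  [a.wid - 13]
22. n7.key = 2  [a.wid * 2 - 30]
23. n7.mk = true  [S.hot > 24]
24. n11.wid = false  [terminal]
25. n0.acc = true  [d.wid or A.mk]
26. n0.hot = -3  [B.off * 2 - 39]
27. n0.depth = true  [B.off > 17]

15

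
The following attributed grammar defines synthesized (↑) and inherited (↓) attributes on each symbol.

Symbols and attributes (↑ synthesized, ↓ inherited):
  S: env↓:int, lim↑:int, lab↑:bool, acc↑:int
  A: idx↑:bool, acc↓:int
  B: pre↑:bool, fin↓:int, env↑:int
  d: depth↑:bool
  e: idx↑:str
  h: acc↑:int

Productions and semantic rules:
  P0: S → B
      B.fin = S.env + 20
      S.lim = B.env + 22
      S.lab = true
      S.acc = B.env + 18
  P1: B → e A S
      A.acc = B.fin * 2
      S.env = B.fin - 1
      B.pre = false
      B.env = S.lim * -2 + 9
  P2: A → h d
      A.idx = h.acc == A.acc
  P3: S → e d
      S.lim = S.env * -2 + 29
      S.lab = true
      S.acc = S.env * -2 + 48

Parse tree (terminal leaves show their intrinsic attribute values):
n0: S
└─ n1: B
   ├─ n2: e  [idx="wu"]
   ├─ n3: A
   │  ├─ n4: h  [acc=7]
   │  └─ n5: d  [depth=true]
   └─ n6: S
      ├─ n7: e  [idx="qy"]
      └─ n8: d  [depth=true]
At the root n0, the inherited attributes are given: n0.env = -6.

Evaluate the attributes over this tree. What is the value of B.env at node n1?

1. n0.env = -6  [given at root]
2. n1.fin = 14  [S.env + 20]
3. n2.idx = "wu"  [terminal]
4. n3.acc = 28  [B.fin * 2]
5. n4.acc = 7  [terminal]
6. n5.depth = true  [terminal]
7. n3.idx = false  [h.acc == A.acc]
8. n6.env = 13  [B.fin - 1]
9. n7.idx = "qy"  [terminal]
10. n8.depth = true  [terminal]
11. n6.lim = 3  [S.env * -2 + 29]
12. n6.lab = true  [true]
13. n6.acc = 22  [S.env * -2 + 48]
14. n1.pre = false  [false]
15. n1.env = 3  [S.lim * -2 + 9]
16. n0.lim = 25  [B.env + 22]
17. n0.lab = true  [true]
18. n0.acc = 21  [B.env + 18]

3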